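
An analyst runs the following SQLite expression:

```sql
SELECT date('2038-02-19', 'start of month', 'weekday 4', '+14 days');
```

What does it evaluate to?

`start of month` rewinds 2038-02-19 to 2038-02-01.
`weekday 4` advances to the next Thursday; 2038-02-01 is a Monday, so it moves forward to 2038-02-04.
Advancing 14 more days within February lands on 2038-02-18.

2038-02-18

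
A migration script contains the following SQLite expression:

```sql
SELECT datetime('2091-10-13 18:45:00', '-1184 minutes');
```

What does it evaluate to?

1184 minutes = 19h 44m; -1184 minutes from 2091-10-13 18:45:00 is 2091-10-12 23:01:00 (crosses midnight).

2091-10-12 23:01:00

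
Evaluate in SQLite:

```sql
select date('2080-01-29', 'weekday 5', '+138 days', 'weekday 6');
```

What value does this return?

`weekday 5` advances to the next Friday; 2080-01-29 is a Monday, so it moves forward to 2080-02-02.
Applying '+138 days' to 2080-02-02: counting 138 days forward gives 2080-06-19.
`weekday 6` advances to the next Saturday; 2080-06-19 is a Wednesday, so it moves forward to 2080-06-22.

2080-06-22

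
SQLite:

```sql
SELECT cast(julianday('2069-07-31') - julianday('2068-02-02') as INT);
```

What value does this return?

545

27 days remain in February 2068 after the 2nd (29 − 2).
Full months from March 2068 through June 2069 contribute their day counts.
Then 31 days into July 2069.
Total: 27 + 31 + 30 + 31 + 30 + 31 + 31 + 30 + 31 + 30 + 31 + 31 + 28 + 31 + 30 + 31 + 30 + 31 = 545.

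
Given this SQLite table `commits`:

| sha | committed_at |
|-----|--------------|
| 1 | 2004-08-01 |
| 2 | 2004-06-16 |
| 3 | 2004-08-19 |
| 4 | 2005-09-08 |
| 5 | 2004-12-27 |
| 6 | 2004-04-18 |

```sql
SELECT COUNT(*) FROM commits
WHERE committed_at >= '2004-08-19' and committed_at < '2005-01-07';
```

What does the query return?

2

Rows in [2004-08-19, 2005-01-07): 2004-08-19, 2004-12-27 → 2 rows.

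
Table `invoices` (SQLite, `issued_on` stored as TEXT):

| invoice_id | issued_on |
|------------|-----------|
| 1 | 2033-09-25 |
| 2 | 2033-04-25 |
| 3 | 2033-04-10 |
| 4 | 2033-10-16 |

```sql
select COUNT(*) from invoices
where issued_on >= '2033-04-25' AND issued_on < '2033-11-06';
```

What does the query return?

Rows in [2033-04-25, 2033-11-06): 2033-09-25, 2033-04-25, 2033-10-16 → 3 rows.

3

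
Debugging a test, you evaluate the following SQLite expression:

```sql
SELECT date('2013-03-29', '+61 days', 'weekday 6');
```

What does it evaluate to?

Applying '+61 days' to 2013-03-29: counting 61 days forward gives 2013-05-29.
`weekday 6` advances to the next Saturday; 2013-05-29 is a Wednesday, so it moves forward to 2013-06-01.

2013-06-01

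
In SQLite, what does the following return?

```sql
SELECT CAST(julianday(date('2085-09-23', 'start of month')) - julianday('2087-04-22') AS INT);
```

-598

`start of month` rewinds 2085-09-23 to 2085-09-01.
29 days remain in September 2085 after the 1st (30 − 1).
Full months from October 2085 through March 2087 contribute their day counts.
Then 22 days into April 2087.
Total: 29 + 31 + 30 + 31 + 31 + 28 + 31 + 30 + 31 + 30 + 31 + 31 + 30 + 31 + 30 + 31 + 31 + 28 + 31 + 22 = 598.
The subtraction is earlier − later, so the result is −598 → -598.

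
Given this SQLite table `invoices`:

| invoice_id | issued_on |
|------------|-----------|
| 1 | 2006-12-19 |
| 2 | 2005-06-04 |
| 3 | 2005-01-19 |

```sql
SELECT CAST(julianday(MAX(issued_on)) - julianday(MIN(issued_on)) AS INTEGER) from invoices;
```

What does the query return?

699

MIN = 2005-01-19, MAX = 2006-12-19.
12 days remain in January 2005 after the 19th (31 − 19).
Full months from February 2005 through November 2006 contribute their day counts.
Then 19 days into December 2006.
Total: 12 + 28 + 31 + 30 + 31 + 30 + 31 + 31 + 30 + 31 + 30 + 31 + 31 + 28 + 31 + 30 + 31 + 30 + 31 + 31 + 30 + 31 + 30 + 19 = 699.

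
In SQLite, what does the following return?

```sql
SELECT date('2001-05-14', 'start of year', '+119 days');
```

2001-04-30

`start of year` rewinds 2001-05-14 to 2001-01-01.
Applying '+119 days' to 2001-01-01: counting 119 days forward gives 2001-04-30.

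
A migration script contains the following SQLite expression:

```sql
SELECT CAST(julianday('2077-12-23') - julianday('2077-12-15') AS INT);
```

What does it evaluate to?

Both dates are in December 2077: 23 − 15 = 8.

8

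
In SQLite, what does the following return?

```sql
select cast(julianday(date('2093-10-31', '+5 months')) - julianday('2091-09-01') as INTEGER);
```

942

Adding +5 months to 2093-10-31 gives 2094-03-31.
29 days remain in September 2091 after the 1st (30 − 1).
Full months from October 2091 through February 2094 contribute their day counts.
Then 31 days into March 2094.
Total: 29 + 31 + 30 + 31 + 31 + 29 + 31 + 30 + 31 + 30 + 31 + 31 + 30 + 31 + 30 + 31 + 31 + 28 + 31 + 30 + 31 + 30 + 31 + 31 + 30 + 31 + 30 + 31 + 31 + 28 + 31 = 942.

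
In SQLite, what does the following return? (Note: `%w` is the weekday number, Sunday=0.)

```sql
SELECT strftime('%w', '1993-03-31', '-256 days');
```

First apply '-256 days': 1993-03-31 → 1992-07-18.
1992-07-18 is a Saturday; with Sunday=0 that is 6.

6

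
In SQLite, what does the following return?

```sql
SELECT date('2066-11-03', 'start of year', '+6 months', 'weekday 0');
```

`start of year` rewinds 2066-11-03 to 2066-01-01.
Adding +6 months to 2066-01-01 gives 2066-07-01.
`weekday 0` advances to the next Sunday; 2066-07-01 is a Thursday, so it moves forward to 2066-07-04.

2066-07-04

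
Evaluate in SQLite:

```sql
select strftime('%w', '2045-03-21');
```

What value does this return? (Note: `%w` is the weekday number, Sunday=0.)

2045-03-21 is a Tuesday; with Sunday=0 that is 2.

2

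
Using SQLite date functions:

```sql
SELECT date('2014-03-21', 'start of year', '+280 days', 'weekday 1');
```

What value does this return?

`start of year` rewinds 2014-03-21 to 2014-01-01.
Applying '+280 days' to 2014-01-01: counting 280 days forward gives 2014-10-08.
`weekday 1` advances to the next Monday; 2014-10-08 is a Wednesday, so it moves forward to 2014-10-13.

2014-10-13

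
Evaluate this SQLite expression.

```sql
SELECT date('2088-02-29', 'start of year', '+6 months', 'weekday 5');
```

2088-07-02

`start of year` rewinds 2088-02-29 to 2088-01-01.
Adding +6 months to 2088-01-01 gives 2088-07-01.
`weekday 5` advances to the next Friday; 2088-07-01 is a Thursday, so it moves forward to 2088-07-02.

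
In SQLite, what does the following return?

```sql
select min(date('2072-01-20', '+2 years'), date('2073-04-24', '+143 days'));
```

date('2072-01-20', '+2 years') → 2074-01-20.
date('2073-04-24', '+143 days') → 2073-09-14.
Earlier of the two is 2073-09-14.

2073-09-14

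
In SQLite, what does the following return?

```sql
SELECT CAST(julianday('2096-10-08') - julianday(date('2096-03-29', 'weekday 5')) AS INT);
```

`weekday 5` advances to the next Friday; 2096-03-29 is a Thursday, so it moves forward to 2096-03-30.
1 day remains in March 2096 after the 30th (31 − 30).
Full months from April 2096 through September 2096 contribute their day counts.
Then 8 days into October 2096.
Total: 1 + 30 + 31 + 30 + 31 + 31 + 30 + 8 = 192.

192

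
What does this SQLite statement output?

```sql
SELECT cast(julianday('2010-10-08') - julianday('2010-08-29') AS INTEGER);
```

2 days remain in August 2010 after the 29th (31 − 29).
September 2010: 30 days.
Then 8 days into October 2010.
Total: 2 + 30 + 8 = 40.

40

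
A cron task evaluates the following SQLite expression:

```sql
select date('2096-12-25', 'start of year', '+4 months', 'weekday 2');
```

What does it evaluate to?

2096-05-01

`start of year` rewinds 2096-12-25 to 2096-01-01.
Adding +4 months to 2096-01-01 gives 2096-05-01.
`weekday 2` advances to the next Tuesday; 2096-05-01 is already a Tuesday, so it stays at 2096-05-01.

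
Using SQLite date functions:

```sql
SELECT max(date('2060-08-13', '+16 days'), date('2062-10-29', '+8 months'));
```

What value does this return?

date('2060-08-13', '+16 days') → 2060-08-29.
date('2062-10-29', '+8 months') → 2063-06-29.
Later of the two is 2063-06-29.

2063-06-29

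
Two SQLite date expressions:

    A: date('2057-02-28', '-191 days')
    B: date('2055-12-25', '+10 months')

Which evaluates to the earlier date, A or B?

A = 2056-08-21.
B = 2056-10-25.
A is earlier.

A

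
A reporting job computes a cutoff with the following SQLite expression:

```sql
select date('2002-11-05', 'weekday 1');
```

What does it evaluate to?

2002-11-11

`weekday 1` advances to the next Monday; 2002-11-05 is a Tuesday, so it moves forward to 2002-11-11.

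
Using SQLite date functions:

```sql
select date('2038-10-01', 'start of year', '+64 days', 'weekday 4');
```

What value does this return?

2038-03-11

`start of year` rewinds 2038-10-01 to 2038-01-01.
Applying '+64 days' to 2038-01-01: counting 64 days forward gives 2038-03-06.
`weekday 4` advances to the next Thursday; 2038-03-06 is a Saturday, so it moves forward to 2038-03-11.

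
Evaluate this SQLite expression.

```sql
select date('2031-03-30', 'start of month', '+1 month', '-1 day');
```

`start of month` rewinds 2031-03-30 to 2031-03-01.
Adding +1 month to 2031-03-01 gives 2031-04-01.
Going back 1 day from 2031-04-01 reaches 2031-03-31 (last day of March, 31 days).

2031-03-31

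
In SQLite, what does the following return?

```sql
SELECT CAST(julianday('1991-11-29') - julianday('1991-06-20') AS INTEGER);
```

162

10 days remain in June 1991 after the 20th (30 − 20).
July 1991: 31 days.
August 1991: 31 days.
September 1991: 30 days.
October 1991: 31 days.
Then 29 days into November 1991.
Total: 10 + 31 + 31 + 30 + 31 + 29 = 162.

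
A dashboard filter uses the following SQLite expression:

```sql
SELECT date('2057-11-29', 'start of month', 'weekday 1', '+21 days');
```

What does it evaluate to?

2057-11-26

`start of month` rewinds 2057-11-29 to 2057-11-01.
`weekday 1` advances to the next Monday; 2057-11-01 is a Thursday, so it moves forward to 2057-11-05.
Advancing 21 more days within November lands on 2057-11-26.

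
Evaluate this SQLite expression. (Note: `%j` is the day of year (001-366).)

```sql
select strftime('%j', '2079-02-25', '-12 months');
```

First apply '-12 months': 2079-02-25 → 2078-02-25.
Day-of-year for 2078-02-25: days since 2078-01-01 inclusive = 56, zero-padded to 056.

056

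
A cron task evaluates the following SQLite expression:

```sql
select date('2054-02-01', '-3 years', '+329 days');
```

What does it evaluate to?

Adding -3 years to 2054-02-01 gives 2051-02-01.
Applying '+329 days' to 2051-02-01: counting 329 days forward gives 2051-12-27.

2051-12-27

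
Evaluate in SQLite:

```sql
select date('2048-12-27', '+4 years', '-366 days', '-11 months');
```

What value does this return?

2051-01-27

Adding +4 years to 2048-12-27 gives 2052-12-27.
Applying '-366 days' to 2052-12-27: counting 366 days back gives 2051-12-27.
Adding -11 months to 2051-12-27 gives 2051-01-27.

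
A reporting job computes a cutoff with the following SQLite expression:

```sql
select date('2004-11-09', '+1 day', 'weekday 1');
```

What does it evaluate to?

Advancing 1 more day within November lands on 2004-11-10.
`weekday 1` advances to the next Monday; 2004-11-10 is a Wednesday, so it moves forward to 2004-11-15.

2004-11-15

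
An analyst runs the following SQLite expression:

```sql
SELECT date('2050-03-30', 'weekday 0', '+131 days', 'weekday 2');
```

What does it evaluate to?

2050-08-16

`weekday 0` advances to the next Sunday; 2050-03-30 is a Wednesday, so it moves forward to 2050-04-03.
Applying '+131 days' to 2050-04-03: counting 131 days forward gives 2050-08-12.
`weekday 2` advances to the next Tuesday; 2050-08-12 is a Friday, so it moves forward to 2050-08-16.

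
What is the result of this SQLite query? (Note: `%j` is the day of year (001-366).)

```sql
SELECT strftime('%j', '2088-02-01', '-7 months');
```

182

First apply '-7 months': 2088-02-01 → 2087-07-01.
Day-of-year for 2087-07-01: days since 2087-01-01 inclusive = 182, zero-padded to 182.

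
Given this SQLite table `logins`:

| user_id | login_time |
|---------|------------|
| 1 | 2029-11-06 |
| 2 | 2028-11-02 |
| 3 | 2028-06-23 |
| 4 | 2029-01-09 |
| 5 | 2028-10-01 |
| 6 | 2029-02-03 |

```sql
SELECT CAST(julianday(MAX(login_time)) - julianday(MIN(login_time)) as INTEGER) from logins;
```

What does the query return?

MIN = 2028-06-23, MAX = 2029-11-06.
7 days remain in June 2028 after the 23rd (30 − 23).
Full months from July 2028 through October 2029 contribute their day counts.
Then 6 days into November 2029.
Total: 7 + 31 + 31 + 30 + 31 + 30 + 31 + 31 + 28 + 31 + 30 + 31 + 30 + 31 + 31 + 30 + 31 + 6 = 501.

501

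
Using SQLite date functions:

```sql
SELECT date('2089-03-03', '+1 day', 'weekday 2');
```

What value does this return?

2089-03-08

Advancing 1 more day within March lands on 2089-03-04.
`weekday 2` advances to the next Tuesday; 2089-03-04 is a Friday, so it moves forward to 2089-03-08.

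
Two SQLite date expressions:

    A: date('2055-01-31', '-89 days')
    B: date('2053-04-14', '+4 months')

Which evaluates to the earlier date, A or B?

B

A = 2054-11-03.
B = 2053-08-14.
B is earlier.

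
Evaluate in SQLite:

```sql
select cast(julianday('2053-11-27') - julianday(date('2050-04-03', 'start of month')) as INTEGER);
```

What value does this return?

`start of month` rewinds 2050-04-03 to 2050-04-01.
29 days remain in April 2050 after the 1st (30 − 1).
Full months from May 2050 through October 2053 contribute their day counts.
Then 27 days into November 2053.
Total: 29 + 31 + 30 + 31 + 31 + 30 + 31 + 30 + 31 + 31 + 28 + 31 + 30 + 31 + 30 + 31 + 31 + 30 + 31 + 30 + 31 + 31 + 29 + 31 + 30 + 31 + 30 + 31 + 31 + 30 + 31 + 30 + 31 + 31 + 28 + 31 + 30 + 31 + 30 + 31 + 31 + 30 + 31 + 27 = 1336.

1336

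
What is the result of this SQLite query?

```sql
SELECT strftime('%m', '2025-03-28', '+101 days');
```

First apply '+101 days': 2025-03-28 → 2025-07-07.
`%m` extracts the 2-digit month (01-12): 07.

07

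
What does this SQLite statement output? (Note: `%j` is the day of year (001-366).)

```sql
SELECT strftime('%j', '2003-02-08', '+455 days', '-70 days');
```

059

First apply '+455 days', '-70 days': 2003-02-08 → 2004-02-28.
Day-of-year for 2004-02-28: days since 2004-01-01 inclusive = 59, zero-padded to 059.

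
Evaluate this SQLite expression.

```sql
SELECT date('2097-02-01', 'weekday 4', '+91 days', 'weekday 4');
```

2097-05-09

`weekday 4` advances to the next Thursday; 2097-02-01 is a Friday, so it moves forward to 2097-02-07.
Applying '+91 days' to 2097-02-07: counting 91 days forward gives 2097-05-09.
`weekday 4` advances to the next Thursday; 2097-05-09 is already a Thursday, so it stays at 2097-05-09.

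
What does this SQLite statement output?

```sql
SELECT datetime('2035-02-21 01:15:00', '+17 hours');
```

2035-02-21 18:15:00

+17 hours from 2035-02-21 01:15:00 is 2035-02-21 18:15:00.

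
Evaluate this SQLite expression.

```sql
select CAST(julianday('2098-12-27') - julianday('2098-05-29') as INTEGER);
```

2 days remain in May 2098 after the 29th (31 − 29).
Full months from June 2098 through November 2098 contribute their day counts.
Then 27 days into December 2098.
Total: 2 + 30 + 31 + 31 + 30 + 31 + 30 + 27 = 212.

212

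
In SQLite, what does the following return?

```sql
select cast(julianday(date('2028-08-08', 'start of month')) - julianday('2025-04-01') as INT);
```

1218

`start of month` rewinds 2028-08-08 to 2028-08-01.
29 days remain in April 2025 after the 1st (30 − 1).
Full months from May 2025 through July 2028 contribute their day counts.
Then 1 day into August 2028.
Total: 29 + 31 + 30 + 31 + 31 + 30 + 31 + 30 + 31 + 31 + 28 + 31 + 30 + 31 + 30 + 31 + 31 + 30 + 31 + 30 + 31 + 31 + 28 + 31 + 30 + 31 + 30 + 31 + 31 + 30 + 31 + 30 + 31 + 31 + 29 + 31 + 30 + 31 + 30 + 31 + 1 = 1218.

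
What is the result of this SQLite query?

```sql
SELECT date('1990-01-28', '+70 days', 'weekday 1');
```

Applying '+70 days' to 1990-01-28: counting 70 days forward gives 1990-04-08.
`weekday 1` advances to the next Monday; 1990-04-08 is a Sunday, so it moves forward to 1990-04-09.

1990-04-09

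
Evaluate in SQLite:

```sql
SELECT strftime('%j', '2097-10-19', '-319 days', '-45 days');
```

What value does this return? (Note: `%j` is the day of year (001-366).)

First apply '-319 days', '-45 days': 2097-10-19 → 2096-10-20.
Day-of-year for 2096-10-20: days since 2096-01-01 inclusive = 294, zero-padded to 294.

294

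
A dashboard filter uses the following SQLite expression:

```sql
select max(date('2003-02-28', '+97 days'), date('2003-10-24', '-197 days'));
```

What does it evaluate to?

date('2003-02-28', '+97 days') → 2003-06-05.
date('2003-10-24', '-197 days') → 2003-04-10.
Later of the two is 2003-06-05.

2003-06-05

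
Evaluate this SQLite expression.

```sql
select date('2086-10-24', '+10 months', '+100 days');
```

2087-12-02

Adding +10 months to 2086-10-24 gives 2087-08-24.
Applying '+100 days' to 2087-08-24: counting 100 days forward gives 2087-12-02.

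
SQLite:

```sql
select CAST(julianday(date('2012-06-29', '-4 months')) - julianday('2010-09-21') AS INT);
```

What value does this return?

Adding -4 months to 2012-06-29 gives 2012-02-29.
9 days remain in September 2010 after the 21st (30 − 21).
Full months from October 2010 through January 2012 contribute their day counts.
Then 29 days into February 2012.
Total: 9 + 31 + 30 + 31 + 31 + 28 + 31 + 30 + 31 + 30 + 31 + 31 + 30 + 31 + 30 + 31 + 31 + 29 = 526.

526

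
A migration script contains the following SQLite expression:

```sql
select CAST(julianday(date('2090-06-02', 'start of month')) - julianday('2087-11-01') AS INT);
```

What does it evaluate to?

943

`start of month` rewinds 2090-06-02 to 2090-06-01.
29 days remain in November 2087 after the 1st (30 − 1).
Full months from December 2087 through May 2090 contribute their day counts.
Then 1 day into June 2090.
Total: 29 + 31 + 31 + 29 + 31 + 30 + 31 + 30 + 31 + 31 + 30 + 31 + 30 + 31 + 31 + 28 + 31 + 30 + 31 + 30 + 31 + 31 + 30 + 31 + 30 + 31 + 31 + 28 + 31 + 30 + 31 + 1 = 943.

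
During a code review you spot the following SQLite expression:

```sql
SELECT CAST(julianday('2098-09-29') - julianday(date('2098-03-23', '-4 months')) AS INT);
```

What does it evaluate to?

310

Adding -4 months to 2098-03-23 gives 2097-11-23.
7 days remain in November 2097 after the 23rd (30 − 23).
Full months from December 2097 through August 2098 contribute their day counts.
Then 29 days into September 2098.
Total: 7 + 31 + 31 + 28 + 31 + 30 + 31 + 30 + 31 + 31 + 29 = 310.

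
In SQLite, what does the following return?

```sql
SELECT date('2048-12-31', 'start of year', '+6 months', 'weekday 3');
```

`start of year` rewinds 2048-12-31 to 2048-01-01.
Adding +6 months to 2048-01-01 gives 2048-07-01.
`weekday 3` advances to the next Wednesday; 2048-07-01 is already a Wednesday, so it stays at 2048-07-01.

2048-07-01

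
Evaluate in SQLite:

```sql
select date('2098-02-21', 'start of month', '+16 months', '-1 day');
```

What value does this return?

2099-05-31

`start of month` rewinds 2098-02-21 to 2098-02-01.
Adding +16 months to 2098-02-01 gives 2099-06-01.
Going back 1 day from 2099-06-01 reaches 2099-05-31 (last day of May, 31 days).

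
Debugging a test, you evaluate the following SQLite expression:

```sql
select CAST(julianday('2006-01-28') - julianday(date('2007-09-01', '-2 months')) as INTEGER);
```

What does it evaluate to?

-519

Adding -2 months to 2007-09-01 gives 2007-07-01.
3 days remain in January 2006 after the 28th (31 − 28).
Full months from February 2006 through June 2007 contribute their day counts.
Then 1 day into July 2007.
Total: 3 + 28 + 31 + 30 + 31 + 30 + 31 + 31 + 30 + 31 + 30 + 31 + 31 + 28 + 31 + 30 + 31 + 30 + 1 = 519.
The subtraction is earlier − later, so the result is −519 → -519.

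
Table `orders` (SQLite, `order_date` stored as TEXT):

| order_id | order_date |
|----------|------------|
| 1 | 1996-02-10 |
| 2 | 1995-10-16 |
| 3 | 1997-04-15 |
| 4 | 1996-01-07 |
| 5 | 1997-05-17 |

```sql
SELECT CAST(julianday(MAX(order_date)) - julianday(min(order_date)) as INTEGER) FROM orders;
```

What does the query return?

579

MIN = 1995-10-16, MAX = 1997-05-17.
15 days remain in October 1995 after the 16th (31 − 16).
Full months from November 1995 through April 1997 contribute their day counts.
Then 17 days into May 1997.
Total: 15 + 30 + 31 + 31 + 29 + 31 + 30 + 31 + 30 + 31 + 31 + 30 + 31 + 30 + 31 + 31 + 28 + 31 + 30 + 17 = 579.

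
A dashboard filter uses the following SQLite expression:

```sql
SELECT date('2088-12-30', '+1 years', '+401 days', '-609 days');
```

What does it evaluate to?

Adding +1 year to 2088-12-30 gives 2089-12-30.
Applying '+401 days' to 2089-12-30: counting 401 days forward gives 2091-02-04.
Applying '-609 days' to 2091-02-04: counting 609 days back gives 2089-06-05.

2089-06-05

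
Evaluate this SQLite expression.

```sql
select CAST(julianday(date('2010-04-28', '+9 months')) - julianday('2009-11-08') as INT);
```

446

Adding +9 months to 2010-04-28 gives 2011-01-28.
22 days remain in November 2009 after the 8th (30 − 8).
Full months from December 2009 through December 2010 contribute their day counts.
Then 28 days into January 2011.
Total: 22 + 31 + 31 + 28 + 31 + 30 + 31 + 30 + 31 + 31 + 30 + 31 + 30 + 31 + 28 = 446.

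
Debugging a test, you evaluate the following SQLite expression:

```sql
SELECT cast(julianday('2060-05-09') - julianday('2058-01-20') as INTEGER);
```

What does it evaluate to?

840

11 days remain in January 2058 after the 20th (31 − 20).
Full months from February 2058 through April 2060 contribute their day counts.
Then 9 days into May 2060.
Total: 11 + 28 + 31 + 30 + 31 + 30 + 31 + 31 + 30 + 31 + 30 + 31 + 31 + 28 + 31 + 30 + 31 + 30 + 31 + 31 + 30 + 31 + 30 + 31 + 31 + 29 + 31 + 30 + 9 = 840.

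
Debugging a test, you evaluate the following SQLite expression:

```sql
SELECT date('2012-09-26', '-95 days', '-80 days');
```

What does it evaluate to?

2012-04-04

Applying '-95 days' to 2012-09-26: counting 95 days back gives 2012-06-23.
Applying '-80 days' to 2012-06-23: counting 80 days back gives 2012-04-04.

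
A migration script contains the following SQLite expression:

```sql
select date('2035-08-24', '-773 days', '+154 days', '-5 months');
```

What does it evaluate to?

Applying '-773 days' to 2035-08-24: counting 773 days back gives 2033-07-12.
Applying '+154 days' to 2033-07-12: counting 154 days forward gives 2033-12-13.
Adding -5 months to 2033-12-13 gives 2033-07-13.

2033-07-13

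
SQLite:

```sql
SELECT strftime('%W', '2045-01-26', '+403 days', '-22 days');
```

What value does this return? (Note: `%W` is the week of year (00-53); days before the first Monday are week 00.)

06

First apply '+403 days', '-22 days': 2045-01-26 → 2046-02-11.
2046-02-11 is a Sunday. SQLite's %W counts Mondays since the year started; the result is 06.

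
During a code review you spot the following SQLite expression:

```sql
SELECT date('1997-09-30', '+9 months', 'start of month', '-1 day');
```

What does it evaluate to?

Adding +9 months to 1997-09-30 gives 1998-06-30.
`start of month` rewinds 1998-06-30 to 1998-06-01.
Going back 1 day from 1998-06-01 reaches 1998-05-31 (last day of May, 31 days).

1998-05-31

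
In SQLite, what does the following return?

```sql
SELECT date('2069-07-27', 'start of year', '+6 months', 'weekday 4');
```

2069-07-04

`start of year` rewinds 2069-07-27 to 2069-01-01.
Adding +6 months to 2069-01-01 gives 2069-07-01.
`weekday 4` advances to the next Thursday; 2069-07-01 is a Monday, so it moves forward to 2069-07-04.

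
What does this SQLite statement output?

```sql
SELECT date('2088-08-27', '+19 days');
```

2088-09-15

August 2088 has 31 days; 4 remain after the 27th, so 5 days reach 2088-09-01.
Advancing 14 more days within September lands on 2088-09-15.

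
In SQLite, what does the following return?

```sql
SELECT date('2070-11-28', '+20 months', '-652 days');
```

Adding +20 months to 2070-11-28 gives 2072-07-28.
Applying '-652 days' to 2072-07-28: counting 652 days back gives 2070-10-15.

2070-10-15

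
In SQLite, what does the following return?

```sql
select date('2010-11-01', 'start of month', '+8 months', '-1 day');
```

2011-06-30

`start of month` rewinds 2010-11-01 to 2010-11-01.
Adding +8 months to 2010-11-01 gives 2011-07-01.
Going back 1 day from 2011-07-01 reaches 2011-06-30 (last day of June, 30 days).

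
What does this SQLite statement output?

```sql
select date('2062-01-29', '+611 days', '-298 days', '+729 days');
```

Applying '+611 days' to 2062-01-29: counting 611 days forward gives 2063-10-02.
Applying '-298 days' to 2063-10-02: counting 298 days back gives 2062-12-08.
Applying '+729 days' to 2062-12-08: counting 729 days forward gives 2064-12-06.

2064-12-06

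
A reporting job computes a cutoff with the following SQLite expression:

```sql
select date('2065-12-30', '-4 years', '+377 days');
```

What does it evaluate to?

2063-01-11

Adding -4 years to 2065-12-30 gives 2061-12-30.
Applying '+377 days' to 2061-12-30: counting 377 days forward gives 2063-01-11.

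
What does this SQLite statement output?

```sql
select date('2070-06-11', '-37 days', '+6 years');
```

Going back 11 days from 2070-06-11 reaches 2070-05-31 (last day of May, 31 days).
Going back 26 days within May lands on 2070-05-05.
Adding +6 years to 2070-05-05 gives 2076-05-05.

2076-05-05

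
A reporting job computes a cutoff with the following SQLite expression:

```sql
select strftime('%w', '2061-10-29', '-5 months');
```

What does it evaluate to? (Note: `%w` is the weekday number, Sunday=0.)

First apply '-5 months': 2061-10-29 → 2061-05-29.
2061-05-29 is a Sunday; with Sunday=0 that is 0.

0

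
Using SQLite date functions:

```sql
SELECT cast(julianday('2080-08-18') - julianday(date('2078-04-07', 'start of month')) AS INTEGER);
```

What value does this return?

870

`start of month` rewinds 2078-04-07 to 2078-04-01.
29 days remain in April 2078 after the 1st (30 − 1).
Full months from May 2078 through July 2080 contribute their day counts.
Then 18 days into August 2080.
Total: 29 + 31 + 30 + 31 + 31 + 30 + 31 + 30 + 31 + 31 + 28 + 31 + 30 + 31 + 30 + 31 + 31 + 30 + 31 + 30 + 31 + 31 + 29 + 31 + 30 + 31 + 30 + 31 + 18 = 870.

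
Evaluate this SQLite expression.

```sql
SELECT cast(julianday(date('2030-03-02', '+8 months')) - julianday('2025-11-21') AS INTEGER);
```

Adding +8 months to 2030-03-02 gives 2030-11-02.
9 days remain in November 2025 after the 21st (30 − 21).
Full months from December 2025 through October 2030 contribute their day counts.
Then 2 days into November 2030.
Total: 9 + 31 + 31 + 28 + 31 + 30 + 31 + 30 + 31 + 31 + 30 + 31 + 30 + 31 + 31 + 28 + 31 + 30 + 31 + 30 + 31 + 31 + 30 + 31 + 30 + 31 + 31 + 29 + 31 + 30 + 31 + 30 + 31 + 31 + 30 + 31 + 30 + 31 + 31 + 28 + 31 + 30 + 31 + 30 + 31 + 31 + 30 + 31 + 30 + 31 + 31 + 28 + 31 + 30 + 31 + 30 + 31 + 31 + 30 + 31 + 2 = 1807.

1807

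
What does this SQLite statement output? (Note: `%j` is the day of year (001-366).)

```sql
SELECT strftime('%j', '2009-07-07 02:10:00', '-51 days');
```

First apply '-51 days': 2009-07-07 02:10:00 → 2009-05-17 02:10:00.
Day-of-year for 2009-05-17: days since 2009-01-01 inclusive = 137, zero-padded to 137.

137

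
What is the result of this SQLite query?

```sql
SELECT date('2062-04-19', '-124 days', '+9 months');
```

Applying '-124 days' to 2062-04-19: counting 124 days back gives 2061-12-16.
Adding +9 months to 2061-12-16 gives 2062-09-16.

2062-09-16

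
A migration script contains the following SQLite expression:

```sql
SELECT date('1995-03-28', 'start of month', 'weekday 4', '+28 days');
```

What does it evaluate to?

1995-03-30

`start of month` rewinds 1995-03-28 to 1995-03-01.
`weekday 4` advances to the next Thursday; 1995-03-01 is a Wednesday, so it moves forward to 1995-03-02.
Advancing 28 more days within March lands on 1995-03-30.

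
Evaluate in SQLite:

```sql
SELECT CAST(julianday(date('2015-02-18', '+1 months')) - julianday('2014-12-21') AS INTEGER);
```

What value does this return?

Adding +1 month to 2015-02-18 gives 2015-03-18.
10 days remain in December 2014 after the 21st (31 − 21).
January 2015: 31 days.
February 2015: 28 days.
Then 18 days into March 2015.
Total: 10 + 31 + 28 + 18 = 87.

87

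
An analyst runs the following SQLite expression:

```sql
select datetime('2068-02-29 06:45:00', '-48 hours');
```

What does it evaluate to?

-48 hours from 2068-02-29 06:45:00 is 2068-02-27 06:45:00 (crosses midnight).

2068-02-27 06:45:00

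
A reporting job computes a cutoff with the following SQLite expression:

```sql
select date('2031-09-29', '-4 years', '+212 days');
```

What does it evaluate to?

Adding -4 years to 2031-09-29 gives 2027-09-29.
Applying '+212 days' to 2027-09-29: counting 212 days forward gives 2028-04-28.

2028-04-28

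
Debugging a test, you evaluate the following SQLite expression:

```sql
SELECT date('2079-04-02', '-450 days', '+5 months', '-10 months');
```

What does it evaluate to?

Applying '-450 days' to 2079-04-02: counting 450 days back gives 2078-01-07.
Adding +5 months to 2078-01-07 gives 2078-06-07.
Adding -10 months to 2078-06-07 gives 2077-08-07.

2077-08-07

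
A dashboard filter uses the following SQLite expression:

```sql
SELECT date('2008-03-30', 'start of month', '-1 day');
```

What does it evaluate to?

2008-02-29

`start of month` rewinds 2008-03-30 to 2008-03-01.
Going back 1 day from 2008-03-01 reaches 2008-02-29 (last day of February, 29 days).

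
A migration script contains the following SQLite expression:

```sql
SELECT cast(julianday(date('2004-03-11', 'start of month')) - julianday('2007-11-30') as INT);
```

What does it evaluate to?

`start of month` rewinds 2004-03-11 to 2004-03-01.
30 days remain in March 2004 after the 1st (31 − 1).
Full months from April 2004 through October 2007 contribute their day counts.
Then 30 days into November 2007.
Total: 30 + 30 + 31 + 30 + 31 + 31 + 30 + 31 + 30 + 31 + 31 + 28 + 31 + 30 + 31 + 30 + 31 + 31 + 30 + 31 + 30 + 31 + 31 + 28 + 31 + 30 + 31 + 30 + 31 + 31 + 30 + 31 + 30 + 31 + 31 + 28 + 31 + 30 + 31 + 30 + 31 + 31 + 30 + 31 + 30 = 1369.
The subtraction is earlier − later, so the result is −1369 → -1369.

-1369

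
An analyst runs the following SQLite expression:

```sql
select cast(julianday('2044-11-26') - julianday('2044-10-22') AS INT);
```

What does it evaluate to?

9 days remain in October 2044 after the 22nd (31 − 22).
Then 26 days into November 2044.
Total: 9 + 26 = 35.

35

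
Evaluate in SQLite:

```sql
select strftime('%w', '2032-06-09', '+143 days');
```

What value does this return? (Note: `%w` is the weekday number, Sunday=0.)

6

First apply '+143 days': 2032-06-09 → 2032-10-30.
2032-10-30 is a Saturday; with Sunday=0 that is 6.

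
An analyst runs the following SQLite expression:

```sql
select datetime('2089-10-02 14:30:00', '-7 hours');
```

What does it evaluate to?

-7 hours from 2089-10-02 14:30:00 is 2089-10-02 07:30:00.

2089-10-02 07:30:00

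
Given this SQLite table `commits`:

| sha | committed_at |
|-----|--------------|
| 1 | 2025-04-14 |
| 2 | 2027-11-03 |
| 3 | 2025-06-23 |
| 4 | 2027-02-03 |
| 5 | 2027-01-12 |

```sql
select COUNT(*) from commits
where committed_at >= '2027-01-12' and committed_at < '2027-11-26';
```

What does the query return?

3

Rows in [2027-01-12, 2027-11-26): 2027-11-03, 2027-02-03, 2027-01-12 → 3 rows.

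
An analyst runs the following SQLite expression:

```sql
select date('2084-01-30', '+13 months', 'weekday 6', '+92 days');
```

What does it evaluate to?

2085-06-03

Adding +13 months to 2084-01-30 targets 2085-02-30. February 2085 has only 28 days, so SQLite normalizes the 2-day overflow forward to 2085-03-02.
`weekday 6` advances to the next Saturday; 2085-03-02 is a Friday, so it moves forward to 2085-03-03.
Applying '+92 days' to 2085-03-03: counting 92 days forward gives 2085-06-03.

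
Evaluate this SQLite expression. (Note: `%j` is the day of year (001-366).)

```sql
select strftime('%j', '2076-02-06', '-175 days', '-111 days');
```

First apply '-175 days', '-111 days': 2076-02-06 → 2075-04-26.
Day-of-year for 2075-04-26: days since 2075-01-01 inclusive = 116, zero-padded to 116.

116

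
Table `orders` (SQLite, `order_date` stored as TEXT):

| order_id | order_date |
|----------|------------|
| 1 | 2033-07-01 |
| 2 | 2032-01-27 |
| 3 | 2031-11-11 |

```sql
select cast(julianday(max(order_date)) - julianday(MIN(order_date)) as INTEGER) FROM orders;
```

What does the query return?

598

MIN = 2031-11-11, MAX = 2033-07-01.
19 days remain in November 2031 after the 11th (30 − 11).
Full months from December 2031 through June 2033 contribute their day counts.
Then 1 day into July 2033.
Total: 19 + 31 + 31 + 29 + 31 + 30 + 31 + 30 + 31 + 31 + 30 + 31 + 30 + 31 + 31 + 28 + 31 + 30 + 31 + 30 + 1 = 598.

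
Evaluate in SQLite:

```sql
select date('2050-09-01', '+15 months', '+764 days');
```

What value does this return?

2054-01-03

Adding +15 months to 2050-09-01 gives 2051-12-01.
Applying '+764 days' to 2051-12-01: counting 764 days forward gives 2054-01-03.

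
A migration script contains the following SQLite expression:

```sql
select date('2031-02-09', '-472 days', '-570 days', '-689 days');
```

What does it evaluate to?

Applying '-472 days' to 2031-02-09: counting 472 days back gives 2029-10-25.
Applying '-570 days' to 2029-10-25: counting 570 days back gives 2028-04-03.
Applying '-689 days' to 2028-04-03: counting 689 days back gives 2026-05-15.

2026-05-15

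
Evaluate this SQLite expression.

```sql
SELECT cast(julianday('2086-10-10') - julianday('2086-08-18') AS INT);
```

53

13 days remain in August 2086 after the 18th (31 − 18).
September 2086: 30 days.
Then 10 days into October 2086.
Total: 13 + 30 + 10 = 53.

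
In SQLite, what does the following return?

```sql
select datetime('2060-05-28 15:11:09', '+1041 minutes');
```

1041 minutes = 17h 21m; +1041 minutes from 2060-05-28 15:11:09 is 2060-05-29 08:32:09 (crosses midnight).

2060-05-29 08:32:09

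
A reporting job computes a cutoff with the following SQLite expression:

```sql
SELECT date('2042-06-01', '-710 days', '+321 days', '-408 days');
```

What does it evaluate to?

2040-03-26

Applying '-710 days' to 2042-06-01: counting 710 days back gives 2040-06-21.
Applying '+321 days' to 2040-06-21: counting 321 days forward gives 2041-05-08.
Applying '-408 days' to 2041-05-08: counting 408 days back gives 2040-03-26.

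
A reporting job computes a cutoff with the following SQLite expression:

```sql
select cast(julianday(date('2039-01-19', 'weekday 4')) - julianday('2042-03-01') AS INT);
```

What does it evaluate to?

-1136

`weekday 4` advances to the next Thursday; 2039-01-19 is a Wednesday, so it moves forward to 2039-01-20.
11 days remain in January 2039 after the 20th (31 − 20).
Full months from February 2039 through February 2042 contribute their day counts.
Then 1 day into March 2042.
Total: 11 + 28 + 31 + 30 + 31 + 30 + 31 + 31 + 30 + 31 + 30 + 31 + 31 + 29 + 31 + 30 + 31 + 30 + 31 + 31 + 30 + 31 + 30 + 31 + 31 + 28 + 31 + 30 + 31 + 30 + 31 + 31 + 30 + 31 + 30 + 31 + 31 + 28 + 1 = 1136.
The subtraction is earlier − later, so the result is −1136 → -1136.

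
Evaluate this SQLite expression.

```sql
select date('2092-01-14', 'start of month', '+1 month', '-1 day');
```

2092-01-31

`start of month` rewinds 2092-01-14 to 2092-01-01.
Adding +1 month to 2092-01-01 gives 2092-02-01.
Going back 1 day from 2092-02-01 reaches 2092-01-31 (last day of January, 31 days).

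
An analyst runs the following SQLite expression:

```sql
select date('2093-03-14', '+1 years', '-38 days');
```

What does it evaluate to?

Adding +1 year to 2093-03-14 gives 2094-03-14.
Going back 14 days from 2094-03-14 reaches 2094-02-28 (last day of February, 28 days).
Going back 24 days within February lands on 2094-02-04.

2094-02-04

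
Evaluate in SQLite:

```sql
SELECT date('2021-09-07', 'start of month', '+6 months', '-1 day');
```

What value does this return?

2022-02-28

`start of month` rewinds 2021-09-07 to 2021-09-01.
Adding +6 months to 2021-09-01 gives 2022-03-01.
Going back 1 day from 2022-03-01 reaches 2022-02-28 (last day of February, 28 days).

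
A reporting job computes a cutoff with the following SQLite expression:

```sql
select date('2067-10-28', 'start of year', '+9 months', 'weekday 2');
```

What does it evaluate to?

`start of year` rewinds 2067-10-28 to 2067-01-01.
Adding +9 months to 2067-01-01 gives 2067-10-01.
`weekday 2` advances to the next Tuesday; 2067-10-01 is a Saturday, so it moves forward to 2067-10-04.

2067-10-04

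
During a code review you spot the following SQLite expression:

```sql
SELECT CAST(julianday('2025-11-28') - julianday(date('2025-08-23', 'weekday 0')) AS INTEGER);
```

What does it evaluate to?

96

`weekday 0` advances to the next Sunday; 2025-08-23 is a Saturday, so it moves forward to 2025-08-24.
7 days remain in August 2025 after the 24th (31 − 24).
September 2025: 30 days.
October 2025: 31 days.
Then 28 days into November 2025.
Total: 7 + 30 + 31 + 28 = 96.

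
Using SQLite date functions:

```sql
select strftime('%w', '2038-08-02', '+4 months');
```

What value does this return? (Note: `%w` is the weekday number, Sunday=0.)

4

First apply '+4 months': 2038-08-02 → 2038-12-02.
2038-12-02 is a Thursday; with Sunday=0 that is 4.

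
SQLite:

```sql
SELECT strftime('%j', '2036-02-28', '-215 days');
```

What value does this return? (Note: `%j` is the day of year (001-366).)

First apply '-215 days': 2036-02-28 → 2035-07-28.
Day-of-year for 2035-07-28: days since 2035-01-01 inclusive = 209, zero-padded to 209.

209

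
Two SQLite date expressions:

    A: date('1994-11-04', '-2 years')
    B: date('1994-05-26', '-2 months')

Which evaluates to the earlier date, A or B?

A

A = 1992-11-04.
B = 1994-03-26.
A is earlier.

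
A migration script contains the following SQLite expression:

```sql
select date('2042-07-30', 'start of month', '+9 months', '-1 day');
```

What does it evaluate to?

`start of month` rewinds 2042-07-30 to 2042-07-01.
Adding +9 months to 2042-07-01 gives 2043-04-01.
Going back 1 day from 2043-04-01 reaches 2043-03-31 (last day of March, 31 days).

2043-03-31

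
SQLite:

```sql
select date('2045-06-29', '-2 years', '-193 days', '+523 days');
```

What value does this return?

2044-05-24

Adding -2 years to 2045-06-29 gives 2043-06-29.
Applying '-193 days' to 2043-06-29: counting 193 days back gives 2042-12-18.
Applying '+523 days' to 2042-12-18: counting 523 days forward gives 2044-05-24.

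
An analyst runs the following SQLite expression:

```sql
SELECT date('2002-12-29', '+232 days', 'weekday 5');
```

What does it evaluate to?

Applying '+232 days' to 2002-12-29: counting 232 days forward gives 2003-08-18.
`weekday 5` advances to the next Friday; 2003-08-18 is a Monday, so it moves forward to 2003-08-22.

2003-08-22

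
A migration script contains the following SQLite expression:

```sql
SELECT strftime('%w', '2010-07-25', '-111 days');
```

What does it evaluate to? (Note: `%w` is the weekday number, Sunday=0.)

1

First apply '-111 days': 2010-07-25 → 2010-04-05.
2010-04-05 is a Monday; with Sunday=0 that is 1.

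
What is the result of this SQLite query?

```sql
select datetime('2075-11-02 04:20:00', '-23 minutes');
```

-23 minutes from 2075-11-02 04:20:00 is 2075-11-02 03:57:00.

2075-11-02 03:57:00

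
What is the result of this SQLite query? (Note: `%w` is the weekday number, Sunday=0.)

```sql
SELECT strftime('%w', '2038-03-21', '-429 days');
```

5

First apply '-429 days': 2038-03-21 → 2037-01-16.
2037-01-16 is a Friday; with Sunday=0 that is 5.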